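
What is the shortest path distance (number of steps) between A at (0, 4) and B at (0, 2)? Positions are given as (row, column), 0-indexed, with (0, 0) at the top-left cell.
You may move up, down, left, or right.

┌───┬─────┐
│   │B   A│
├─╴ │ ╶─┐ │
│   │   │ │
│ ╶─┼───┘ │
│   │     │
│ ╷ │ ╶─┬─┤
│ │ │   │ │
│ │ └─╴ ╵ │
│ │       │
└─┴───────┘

Finding path from (0, 4) to (0, 2):
Path: (0,4) → (0,3) → (0,2)
Distance: 2 steps

Solution:

┌───┬─────┐
│   │B ← A│
├─╴ │ ╶─┐ │
│   │   │ │
│ ╶─┼───┘ │
│   │     │
│ ╷ │ ╶─┬─┤
│ │ │   │ │
│ │ └─╴ ╵ │
│ │       │
└─┴───────┘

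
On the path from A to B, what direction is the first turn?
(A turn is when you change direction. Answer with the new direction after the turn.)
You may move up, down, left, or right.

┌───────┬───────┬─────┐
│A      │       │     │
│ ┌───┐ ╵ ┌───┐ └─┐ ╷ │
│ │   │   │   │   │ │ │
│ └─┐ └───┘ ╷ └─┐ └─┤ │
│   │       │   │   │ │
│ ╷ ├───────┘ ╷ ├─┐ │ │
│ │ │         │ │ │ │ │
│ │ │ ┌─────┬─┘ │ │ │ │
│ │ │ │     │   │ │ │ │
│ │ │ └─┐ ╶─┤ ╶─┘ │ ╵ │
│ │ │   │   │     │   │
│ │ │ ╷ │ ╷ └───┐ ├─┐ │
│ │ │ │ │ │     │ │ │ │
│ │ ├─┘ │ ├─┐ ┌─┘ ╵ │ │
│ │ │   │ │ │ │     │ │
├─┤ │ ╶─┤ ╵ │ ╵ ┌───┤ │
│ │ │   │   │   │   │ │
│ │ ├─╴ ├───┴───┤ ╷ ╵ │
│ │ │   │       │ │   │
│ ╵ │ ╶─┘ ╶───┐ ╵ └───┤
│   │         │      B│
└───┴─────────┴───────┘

Directions: right, right, right, down, right, up, right, right, right, down, right, down, right, down, down, down, right, down, down, down, down, left, up, left, down, down, right, right
First turn direction: down

Solution:

┌───────┬───────┬─────┐
│A → → ↓│↱ → → ↓│     │
│ ┌───┐ ╵ ┌───┐ └─┐ ╷ │
│ │   │↳ ↑│   │↳ ↓│ │ │
│ └─┐ └───┘ ╷ └─┐ └─┤ │
│   │       │   │↳ ↓│ │
│ ╷ ├───────┘ ╷ ├─┐ │ │
│ │ │         │ │ │↓│ │
│ │ │ ┌─────┬─┘ │ │ │ │
│ │ │ │     │   │ │↓│ │
│ │ │ └─┐ ╶─┤ ╶─┘ │ ╵ │
│ │ │   │   │     │↳ ↓│
│ │ │ ╷ │ ╷ └───┐ ├─┐ │
│ │ │ │ │ │     │ │ │↓│
│ │ ├─┘ │ ├─┐ ┌─┘ ╵ │ │
│ │ │   │ │ │ │     │↓│
├─┤ │ ╶─┤ ╵ │ ╵ ┌───┤ │
│ │ │   │   │   │↓ ↰│↓│
│ │ ├─╴ ├───┴───┤ ╷ ╵ │
│ │ │   │       │↓│↑ ↲│
│ ╵ │ ╶─┘ ╶───┐ ╵ └───┤
│   │         │  ↳ → B│
└───┴─────────┴───────┘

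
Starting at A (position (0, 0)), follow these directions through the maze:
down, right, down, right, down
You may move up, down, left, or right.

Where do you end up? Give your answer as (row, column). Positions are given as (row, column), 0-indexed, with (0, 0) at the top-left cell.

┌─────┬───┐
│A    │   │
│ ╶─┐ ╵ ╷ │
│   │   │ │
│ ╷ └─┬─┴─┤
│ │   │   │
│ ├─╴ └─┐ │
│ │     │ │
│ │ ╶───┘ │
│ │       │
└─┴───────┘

Following directions step by step:
Start: (0, 0)
  down: (0, 0) → (1, 0)
  right: (1, 0) → (1, 1)
  down: (1, 1) → (2, 1)
  right: (2, 1) → (2, 2)
  down: (2, 2) → (3, 2)
Final position: (3, 2)

Path taken:

┌─────┬───┐
│A    │   │
│ ╶─┐ ╵ ╷ │
│↳ ↓│   │ │
│ ╷ └─┬─┴─┤
│ │↳ ↓│   │
│ ├─╴ └─┐ │
│ │  B  │ │
│ │ ╶───┘ │
│ │       │
└─┴───────┘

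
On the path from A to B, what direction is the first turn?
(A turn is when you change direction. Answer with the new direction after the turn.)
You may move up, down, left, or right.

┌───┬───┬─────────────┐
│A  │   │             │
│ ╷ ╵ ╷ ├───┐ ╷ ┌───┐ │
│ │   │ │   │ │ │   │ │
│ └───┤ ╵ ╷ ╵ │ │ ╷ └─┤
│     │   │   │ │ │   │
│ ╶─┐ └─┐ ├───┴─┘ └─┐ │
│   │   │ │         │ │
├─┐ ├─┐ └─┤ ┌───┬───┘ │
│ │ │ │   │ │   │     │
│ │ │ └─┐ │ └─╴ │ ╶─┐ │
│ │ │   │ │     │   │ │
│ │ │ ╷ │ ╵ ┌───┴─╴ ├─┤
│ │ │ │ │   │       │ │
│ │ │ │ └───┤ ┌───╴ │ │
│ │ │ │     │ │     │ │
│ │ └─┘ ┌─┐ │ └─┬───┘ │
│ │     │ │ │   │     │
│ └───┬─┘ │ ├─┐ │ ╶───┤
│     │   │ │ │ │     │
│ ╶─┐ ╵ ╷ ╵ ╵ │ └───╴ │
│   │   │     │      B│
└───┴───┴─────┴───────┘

Directions: down, down, right, right, down, right, down, right, down, down, right, up, up, up, right, right, right, up, up, right, down, right, down, down, left, left, down, right, down, left, left, left, down, down, right, down, down, right, right, right
First turn direction: right

Solution:

┌───┬───┬─────────────┐
│A  │   │             │
│ ╷ ╵ ╷ ├───┐ ╷ ┌───┐ │
│↓│   │ │   │ │ │↱ ↓│ │
│ └───┤ ╵ ╷ ╵ │ │ ╷ └─┤
│↳ → ↓│   │   │ │↑│↳ ↓│
│ ╶─┐ └─┐ ├───┴─┘ └─┐ │
│   │↳ ↓│ │↱ → → ↑  │↓│
├─┐ ├─┐ └─┤ ┌───┬───┘ │
│ │ │ │↳ ↓│↑│   │↓ ← ↲│
│ │ │ └─┐ │ └─╴ │ ╶─┐ │
│ │ │   │↓│↑    │↳ ↓│ │
│ │ │ ╷ │ ╵ ┌───┴─╴ ├─┤
│ │ │ │ │↳ ↑│↓ ← ← ↲│ │
│ │ │ │ └───┤ ┌───╴ │ │
│ │ │ │     │↓│     │ │
│ │ └─┘ ┌─┐ │ └─┬───┘ │
│ │     │ │ │↳ ↓│     │
│ └───┬─┘ │ ├─┐ │ ╶───┤
│     │   │ │ │↓│     │
│ ╶─┐ ╵ ╷ ╵ ╵ │ └───╴ │
│   │   │     │↳ → → B│
└───┴───┴─────┴───────┘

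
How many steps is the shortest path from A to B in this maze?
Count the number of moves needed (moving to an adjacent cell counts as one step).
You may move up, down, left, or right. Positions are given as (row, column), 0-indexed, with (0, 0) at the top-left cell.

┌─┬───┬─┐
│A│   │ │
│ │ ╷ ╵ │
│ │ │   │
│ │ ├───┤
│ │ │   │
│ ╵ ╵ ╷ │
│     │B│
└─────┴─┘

Using BFS to find shortest path:
Start: (0, 0), End: (3, 3)
Path found:
(0,0) → (1,0) → (2,0) → (3,0) → (3,1) → (3,2) → (2,2) → (2,3) → (3,3)
Number of steps: 8

Solution:

┌─┬───┬─┐
│A│   │ │
│ │ ╷ ╵ │
│↓│ │   │
│ │ ├───┤
│↓│ │↱ ↓│
│ ╵ ╵ ╷ │
│↳ → ↑│B│
└─────┴─┘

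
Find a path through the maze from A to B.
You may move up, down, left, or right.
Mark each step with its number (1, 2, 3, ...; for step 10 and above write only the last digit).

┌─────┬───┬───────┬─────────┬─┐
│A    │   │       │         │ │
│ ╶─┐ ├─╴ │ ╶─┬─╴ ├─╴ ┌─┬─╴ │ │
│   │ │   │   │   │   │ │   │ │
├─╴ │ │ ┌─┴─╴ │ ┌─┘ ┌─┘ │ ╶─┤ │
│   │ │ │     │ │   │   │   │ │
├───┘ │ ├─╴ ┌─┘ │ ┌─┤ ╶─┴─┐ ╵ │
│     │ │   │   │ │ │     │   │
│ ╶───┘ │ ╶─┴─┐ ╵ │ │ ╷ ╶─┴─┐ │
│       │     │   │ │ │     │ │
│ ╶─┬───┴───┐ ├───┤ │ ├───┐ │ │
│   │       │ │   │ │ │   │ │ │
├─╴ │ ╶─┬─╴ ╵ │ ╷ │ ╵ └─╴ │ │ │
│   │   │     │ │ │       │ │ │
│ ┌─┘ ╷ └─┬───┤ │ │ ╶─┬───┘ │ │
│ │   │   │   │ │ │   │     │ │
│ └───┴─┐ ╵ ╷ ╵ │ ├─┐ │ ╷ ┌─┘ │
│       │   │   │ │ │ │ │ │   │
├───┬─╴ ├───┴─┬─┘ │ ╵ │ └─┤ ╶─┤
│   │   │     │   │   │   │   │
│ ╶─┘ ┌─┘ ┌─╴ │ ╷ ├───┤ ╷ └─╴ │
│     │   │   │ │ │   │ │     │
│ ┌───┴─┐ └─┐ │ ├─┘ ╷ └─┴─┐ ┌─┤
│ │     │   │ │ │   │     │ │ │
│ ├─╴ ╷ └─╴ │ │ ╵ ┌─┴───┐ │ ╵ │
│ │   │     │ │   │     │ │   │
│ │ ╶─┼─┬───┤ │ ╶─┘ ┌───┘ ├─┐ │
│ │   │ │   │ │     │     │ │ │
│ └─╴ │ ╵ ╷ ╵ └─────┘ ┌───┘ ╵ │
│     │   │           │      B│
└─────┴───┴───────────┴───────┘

Finding the shortest path through the maze:
Path length: 142 steps
Directions: right → right → down → down → down → left → left → down → down → right → down → left → down → down → right → right → right → down → left → down → left → left → down → down → down → down → right → right → up → left → up → right → up → right → down → right → right → up → left → up → up → right → right → down → down → down → down → down → right → right → right → right → up → right → right → up → up → left → left → up → left → down → left → down → left → up → up → up → right → up → up → up → up → left → down → down → down → left → up → left → down → left → up → left → up → left → up → right → right → right → down → right → up → up → left → left → up → right → up → right → up → left → up → right → right → right → down → left → down → down → down → right → up → up → right → up → right → up → right → right → right → down → left → down → right → down → right → down → down → down → down → down → left → down → right → down → left → down → down → right → down → down

Solution:

┌─────┬───┬───────┬─────────┬─┐
│A 1 2│   │3 4 5 6│  8 9 0 1│ │
│ ╶─┐ ├─╴ │ ╶─┬─╴ ├─╴ ┌─┬─╴ │ │
│   │3│   │2 1│8 7│6 7│ │3 2│ │
├─╴ │ │ ┌─┴─╴ │ ┌─┘ ┌─┘ │ ╶─┤ │
│   │4│ │  9 0│9│4 5│   │4 5│ │
├───┘ │ ├─╴ ┌─┘ │ ┌─┤ ╶─┴─┐ ╵ │
│7 6 5│ │7 8│  0│3│ │     │6 7│
│ ╶───┘ │ ╶─┴─┐ ╵ │ │ ╷ ╶─┴─┐ │
│8      │6 5 4│1 2│ │ │     │8│
│ ╶─┬───┴───┐ ├───┤ │ ├───┐ │ │
│9 0│7 8 9 0│3│4 3│ │ │   │ │9│
├─╴ │ ╶─┬─╴ ╵ │ ╷ │ ╵ └─╴ │ │ │
│2 1│6 5│  1 2│5│2│       │ │0│
│ ┌─┘ ╷ └─┬───┤ │ │ ╶─┬───┘ │ │
│3│   │4 3│0 9│6│1│   │     │1│
│ └───┴─┐ ╵ ╷ ╵ │ ├─┐ │ ╷ ┌─┘ │
│4 5 6 7│2 1│8 7│0│ │ │ │ │3 2│
├───┬─╴ ├───┴─┬─┘ │ ╵ │ └─┤ ╶─┤
│   │9 8│1 2 3│8 9│   │   │4 5│
│ ╶─┘ ┌─┘ ┌─╴ │ ╷ ├───┤ ╷ └─╴ │
│2 1 0│  0│  4│7│ │1 0│ │  7 6│
│ ┌───┴─┐ └─┐ │ ├─┘ ╷ └─┴─┐ ┌─┤
│3│  3 4│9 8│5│6│3 2│9 8 7│8│ │
│ ├─╴ ╷ └─╴ │ │ ╵ ┌─┴───┐ │ ╵ │
│4│1 2│5 6 7│6│5 4│     │6│9 0│
│ │ ╶─┼─┬───┤ │ ╶─┘ ┌───┘ ├─┐ │
│5│0 9│ │   │7│     │3 4 5│ │1│
│ └─╴ │ ╵ ╷ ╵ └─────┘ ┌───┘ ╵ │
│6 7 8│   │  8 9 0 1 2│      B│
└─────┴───┴───────────┴───────┘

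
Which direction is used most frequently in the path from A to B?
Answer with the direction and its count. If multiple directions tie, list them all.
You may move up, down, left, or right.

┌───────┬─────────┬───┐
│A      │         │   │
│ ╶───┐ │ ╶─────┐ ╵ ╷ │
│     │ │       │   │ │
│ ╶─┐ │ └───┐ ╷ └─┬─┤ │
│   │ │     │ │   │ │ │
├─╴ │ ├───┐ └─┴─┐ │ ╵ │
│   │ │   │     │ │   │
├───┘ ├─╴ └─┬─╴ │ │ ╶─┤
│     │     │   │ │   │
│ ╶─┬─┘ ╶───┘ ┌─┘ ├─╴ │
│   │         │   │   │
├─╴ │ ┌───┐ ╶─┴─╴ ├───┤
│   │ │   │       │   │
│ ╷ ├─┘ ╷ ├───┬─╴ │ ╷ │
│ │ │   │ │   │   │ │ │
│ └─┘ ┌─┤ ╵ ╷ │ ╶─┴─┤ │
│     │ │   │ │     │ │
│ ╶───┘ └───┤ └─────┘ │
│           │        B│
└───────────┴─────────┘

Directions: down, right, right, down, down, down, left, left, down, right, down, left, down, down, right, right, up, right, up, right, down, down, right, up, right, down, down, right, right, right, right
Counts: {'down': 12, 'right': 13, 'left': 3, 'up': 3}
Most common: right (13 times)

Solution:

┌───────┬─────────┬───┐
│A      │         │   │
│ ╶───┐ │ ╶─────┐ ╵ ╷ │
│↳ → ↓│ │       │   │ │
│ ╶─┐ │ └───┐ ╷ └─┬─┤ │
│   │↓│     │ │   │ │ │
├─╴ │ ├───┐ └─┴─┐ │ ╵ │
│   │↓│   │     │ │   │
├───┘ ├─╴ └─┬─╴ │ │ ╶─┤
│↓ ← ↲│     │   │ │   │
│ ╶─┬─┘ ╶───┘ ┌─┘ ├─╴ │
│↳ ↓│         │   │   │
├─╴ │ ┌───┐ ╶─┴─╴ ├───┤
│↓ ↲│ │↱ ↓│       │   │
│ ╷ ├─┘ ╷ ├───┬─╴ │ ╷ │
│↓│ │↱ ↑│↓│↱ ↓│   │ │ │
│ └─┘ ┌─┤ ╵ ╷ │ ╶─┴─┤ │
│↳ → ↑│ │↳ ↑│↓│     │ │
│ ╶───┘ └───┤ └─────┘ │
│           │↳ → → → B│
└───────────┴─────────┘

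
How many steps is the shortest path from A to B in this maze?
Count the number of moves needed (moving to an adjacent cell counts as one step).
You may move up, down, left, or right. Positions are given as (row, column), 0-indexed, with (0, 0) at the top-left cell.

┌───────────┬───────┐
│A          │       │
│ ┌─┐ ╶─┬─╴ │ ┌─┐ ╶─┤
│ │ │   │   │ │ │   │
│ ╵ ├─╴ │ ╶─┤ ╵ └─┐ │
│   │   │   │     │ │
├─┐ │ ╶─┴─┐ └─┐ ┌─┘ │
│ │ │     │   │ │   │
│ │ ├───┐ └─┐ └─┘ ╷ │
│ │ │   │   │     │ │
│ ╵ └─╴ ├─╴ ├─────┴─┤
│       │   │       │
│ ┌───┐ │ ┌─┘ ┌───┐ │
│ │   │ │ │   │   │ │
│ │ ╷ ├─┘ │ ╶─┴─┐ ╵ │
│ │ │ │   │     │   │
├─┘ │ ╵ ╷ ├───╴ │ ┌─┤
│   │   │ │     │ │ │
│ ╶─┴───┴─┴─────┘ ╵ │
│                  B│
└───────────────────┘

Using BFS to find shortest path:
Start: (0, 0), End: (9, 9)
Path found:
(0,0) → (0,1) → (0,2) → (1,2) → (1,3) → (2,3) → (2,2) → (3,2) → (3,3) → (3,4) → (4,4) → (4,5) → (5,5) → (5,4) → (6,4) → (7,4) → (7,3) → (8,3) → (8,2) → (7,2) → (6,2) → (6,1) → (7,1) → (8,1) → (8,0) → (9,0) → (9,1) → (9,2) → (9,3) → (9,4) → (9,5) → (9,6) → (9,7) → (9,8) → (9,9)
Number of steps: 34

Solution:

┌───────────┬───────┐
│A → ↓      │       │
│ ┌─┐ ╶─┬─╴ │ ┌─┐ ╶─┤
│ │ │↳ ↓│   │ │ │   │
│ ╵ ├─╴ │ ╶─┤ ╵ └─┐ │
│   │↓ ↲│   │     │ │
├─┐ │ ╶─┴─┐ └─┐ ┌─┘ │
│ │ │↳ → ↓│   │ │   │
│ │ ├───┐ └─┐ └─┘ ╷ │
│ │ │   │↳ ↓│     │ │
│ ╵ └─╴ ├─╴ ├─────┴─┤
│       │↓ ↲│       │
│ ┌───┐ │ ┌─┘ ┌───┐ │
│ │↓ ↰│ │↓│   │   │ │
│ │ ╷ ├─┘ │ ╶─┴─┐ ╵ │
│ │↓│↑│↓ ↲│     │   │
├─┘ │ ╵ ╷ ├───╴ │ ┌─┤
│↓ ↲│↑ ↲│ │     │ │ │
│ ╶─┴───┴─┴─────┘ ╵ │
│↳ → → → → → → → → B│
└───────────────────┘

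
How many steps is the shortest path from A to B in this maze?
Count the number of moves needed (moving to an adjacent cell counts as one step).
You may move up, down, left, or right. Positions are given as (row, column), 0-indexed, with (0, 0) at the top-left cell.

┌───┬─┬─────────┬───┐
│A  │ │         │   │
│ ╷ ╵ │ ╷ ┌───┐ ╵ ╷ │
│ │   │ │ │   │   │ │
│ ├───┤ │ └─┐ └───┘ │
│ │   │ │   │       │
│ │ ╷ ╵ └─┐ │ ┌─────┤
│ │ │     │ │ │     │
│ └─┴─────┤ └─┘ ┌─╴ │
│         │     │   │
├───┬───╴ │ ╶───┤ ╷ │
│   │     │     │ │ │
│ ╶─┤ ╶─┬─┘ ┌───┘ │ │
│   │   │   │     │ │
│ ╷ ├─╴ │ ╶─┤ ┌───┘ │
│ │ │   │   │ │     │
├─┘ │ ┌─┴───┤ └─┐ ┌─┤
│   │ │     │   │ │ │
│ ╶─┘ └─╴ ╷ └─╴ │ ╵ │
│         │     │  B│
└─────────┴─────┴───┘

Using BFS to find shortest path:
Start: (0, 0), End: (9, 9)
Path found:
(0,0) → (1,0) → (2,0) → (3,0) → (4,0) → (4,1) → (4,2) → (4,3) → (4,4) → (5,4) → (5,3) → (5,2) → (6,2) → (6,3) → (7,3) → (7,2) → (8,2) → (9,2) → (9,3) → (9,4) → (8,4) → (8,5) → (9,5) → (9,6) → (9,7) → (8,7) → (8,6) → (7,6) → (6,6) → (6,7) → (6,8) → (5,8) → (4,8) → (4,9) → (5,9) → (6,9) → (7,9) → (7,8) → (8,8) → (9,8) → (9,9)
Number of steps: 40

Solution:

┌───┬─┬─────────┬───┐
│A  │ │         │   │
│ ╷ ╵ │ ╷ ┌───┐ ╵ ╷ │
│↓│   │ │ │   │   │ │
│ ├───┤ │ └─┐ └───┘ │
│↓│   │ │   │       │
│ │ ╷ ╵ └─┐ │ ┌─────┤
│↓│ │     │ │ │     │
│ └─┴─────┤ └─┘ ┌─╴ │
│↳ → → → ↓│     │↱ ↓│
├───┬───╴ │ ╶───┤ ╷ │
│   │↓ ← ↲│     │↑│↓│
│ ╶─┤ ╶─┬─┘ ┌───┘ │ │
│   │↳ ↓│   │↱ → ↑│↓│
│ ╷ ├─╴ │ ╶─┤ ┌───┘ │
│ │ │↓ ↲│   │↑│  ↓ ↲│
├─┘ │ ┌─┴───┤ └─┐ ┌─┤
│   │↓│  ↱ ↓│↑ ↰│↓│ │
│ ╶─┘ └─╴ ╷ └─╴ │ ╵ │
│    ↳ → ↑│↳ → ↑│↳ B│
└─────────┴─────┴───┘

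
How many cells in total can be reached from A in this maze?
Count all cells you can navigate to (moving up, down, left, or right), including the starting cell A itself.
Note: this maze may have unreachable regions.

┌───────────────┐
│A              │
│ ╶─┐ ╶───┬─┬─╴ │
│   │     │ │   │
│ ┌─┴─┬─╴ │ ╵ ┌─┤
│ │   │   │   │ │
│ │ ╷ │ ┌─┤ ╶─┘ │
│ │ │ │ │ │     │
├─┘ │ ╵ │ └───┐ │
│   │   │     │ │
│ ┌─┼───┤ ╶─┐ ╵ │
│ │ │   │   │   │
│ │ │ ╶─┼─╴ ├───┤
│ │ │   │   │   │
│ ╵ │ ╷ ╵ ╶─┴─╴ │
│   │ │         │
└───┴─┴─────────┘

Using BFS/flood-fill to find all reachable cells from A:
Maze size: 8 × 8 = 64 total cells
All cells are reachable — the maze is fully connected.
Reachable cells: 64

Reachable region (· marks reachable cells):

┌───────────────┐
│A · · · · · · ·│
│ ╶─┐ ╶───┬─┬─╴ │
│· ·│· · ·│·│· ·│
│ ┌─┴─┬─╴ │ ╵ ┌─┤
│·│· ·│· ·│· ·│·│
│ │ ╷ │ ┌─┤ ╶─┘ │
│·│·│·│·│·│· · ·│
├─┘ │ ╵ │ └───┐ │
│· ·│· ·│· · ·│·│
│ ┌─┼───┤ ╶─┐ ╵ │
│·│·│· ·│· ·│· ·│
│ │ │ ╶─┼─╴ ├───┤
│·│·│· ·│· ·│· ·│
│ ╵ │ ╷ ╵ ╶─┴─╴ │
│· ·│·│· · · · ·│
└───┴─┴─────────┘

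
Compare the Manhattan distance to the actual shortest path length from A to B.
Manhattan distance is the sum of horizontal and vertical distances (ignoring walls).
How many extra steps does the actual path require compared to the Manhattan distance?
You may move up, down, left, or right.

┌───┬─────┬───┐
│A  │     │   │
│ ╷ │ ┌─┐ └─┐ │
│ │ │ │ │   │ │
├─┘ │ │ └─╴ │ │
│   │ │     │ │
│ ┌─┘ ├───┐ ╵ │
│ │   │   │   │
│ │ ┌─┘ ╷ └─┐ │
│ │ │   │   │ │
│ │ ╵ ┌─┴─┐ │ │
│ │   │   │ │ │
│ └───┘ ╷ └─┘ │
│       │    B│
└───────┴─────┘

Manhattan distance: |6 - 0| + |6 - 0| = 12
Actual path length: 16
Extra steps: 16 - 12 = 4

Solution:

┌───┬─────┬───┐
│A ↓│     │   │
│ ╷ │ ┌─┐ └─┐ │
│ │↓│ │ │   │ │
├─┘ │ │ └─╴ │ │
│↓ ↲│ │     │ │
│ ┌─┘ ├───┐ ╵ │
│↓│   │   │   │
│ │ ┌─┘ ╷ └─┐ │
│↓│ │   │   │ │
│ │ ╵ ┌─┴─┐ │ │
│↓│   │↱ ↓│ │ │
│ └───┘ ╷ └─┘ │
│↳ → → ↑│↳ → B│
└───────┴─────┘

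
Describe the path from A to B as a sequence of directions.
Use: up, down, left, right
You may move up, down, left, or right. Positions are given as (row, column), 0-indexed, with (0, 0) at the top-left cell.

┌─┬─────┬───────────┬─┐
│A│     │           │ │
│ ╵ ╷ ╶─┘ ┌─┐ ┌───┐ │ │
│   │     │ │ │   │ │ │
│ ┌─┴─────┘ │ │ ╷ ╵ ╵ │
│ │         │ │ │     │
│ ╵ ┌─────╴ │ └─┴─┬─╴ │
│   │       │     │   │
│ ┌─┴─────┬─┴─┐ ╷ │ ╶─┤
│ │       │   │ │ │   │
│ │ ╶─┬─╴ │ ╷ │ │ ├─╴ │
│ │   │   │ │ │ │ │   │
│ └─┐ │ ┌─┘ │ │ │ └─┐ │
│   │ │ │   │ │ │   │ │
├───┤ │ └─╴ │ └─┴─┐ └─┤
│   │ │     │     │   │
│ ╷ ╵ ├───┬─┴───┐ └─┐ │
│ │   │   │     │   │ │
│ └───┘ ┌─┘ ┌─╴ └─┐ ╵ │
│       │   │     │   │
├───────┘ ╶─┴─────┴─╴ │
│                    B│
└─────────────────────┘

Finding the path and converting it to directions:
Path through cells: (0,0) → (1,0) → (1,1) → (0,1) → (0,2) → (1,2) → (1,3) → (1,4) → (0,4) → (0,5) → (0,6) → (1,6) → (2,6) → (3,6) → (3,7) → (3,8) → (4,8) → (5,8) → (6,8) → (6,9) → (7,9) → (7,10) → (8,10) → (9,10) → (10,10)
Directions: down, right, up, right, down, right, right, up, right, right, down, down, down, right, right, down, down, down, right, down, right, down, down, down

Solution:

┌─┬─────┬───────────┬─┐
│A│↱ ↓  │↱ → ↓      │ │
│ ╵ ╷ ╶─┘ ┌─┐ ┌───┐ │ │
│↳ ↑│↳ → ↑│ │↓│   │ │ │
│ ┌─┴─────┘ │ │ ╷ ╵ ╵ │
│ │         │↓│ │     │
│ ╵ ┌─────╴ │ └─┴─┬─╴ │
│   │       │↳ → ↓│   │
│ ┌─┴─────┬─┴─┐ ╷ │ ╶─┤
│ │       │   │ │↓│   │
│ │ ╶─┬─╴ │ ╷ │ │ ├─╴ │
│ │   │   │ │ │ │↓│   │
│ └─┐ │ ┌─┘ │ │ │ └─┐ │
│   │ │ │   │ │ │↳ ↓│ │
├───┤ │ └─╴ │ └─┴─┐ └─┤
│   │ │     │     │↳ ↓│
│ ╷ ╵ ├───┬─┴───┐ └─┐ │
│ │   │   │     │   │↓│
│ └───┘ ┌─┘ ┌─╴ └─┐ ╵ │
│       │   │     │  ↓│
├───────┘ ╶─┴─────┴─╴ │
│                    B│
└─────────────────────┘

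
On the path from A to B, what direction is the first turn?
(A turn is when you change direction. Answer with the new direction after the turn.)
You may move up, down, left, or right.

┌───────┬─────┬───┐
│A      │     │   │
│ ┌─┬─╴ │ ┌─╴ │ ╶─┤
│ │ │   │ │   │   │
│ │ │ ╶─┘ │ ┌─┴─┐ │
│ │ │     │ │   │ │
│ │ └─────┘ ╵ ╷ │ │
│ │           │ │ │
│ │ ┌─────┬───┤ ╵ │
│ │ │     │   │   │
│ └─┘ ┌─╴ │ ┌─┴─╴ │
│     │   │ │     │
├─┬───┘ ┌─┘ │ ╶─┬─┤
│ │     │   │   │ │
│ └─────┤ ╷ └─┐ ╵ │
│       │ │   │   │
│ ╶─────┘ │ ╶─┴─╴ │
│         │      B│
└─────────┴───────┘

Directions: right, right, right, down, left, down, right, right, up, up, right, right, down, left, down, down, right, up, right, down, down, right, down, left, left, down, right, down, right, down
First turn direction: down

Solution:

┌───────┬─────┬───┐
│A → → ↓│↱ → ↓│   │
│ ┌─┬─╴ │ ┌─╴ │ ╶─┤
│ │ │↓ ↲│↑│↓ ↲│   │
│ │ │ ╶─┘ │ ┌─┴─┐ │
│ │ │↳ → ↑│↓│↱ ↓│ │
│ │ └─────┘ ╵ ╷ │ │
│ │        ↳ ↑│↓│ │
│ │ ┌─────┬───┤ ╵ │
│ │ │     │   │↳ ↓│
│ └─┘ ┌─╴ │ ┌─┴─╴ │
│     │   │ │↓ ← ↲│
├─┬───┘ ┌─┘ │ ╶─┬─┤
│ │     │   │↳ ↓│ │
│ └─────┤ ╷ └─┐ ╵ │
│       │ │   │↳ ↓│
│ ╶─────┘ │ ╶─┴─╴ │
│         │      B│
└─────────┴───────┘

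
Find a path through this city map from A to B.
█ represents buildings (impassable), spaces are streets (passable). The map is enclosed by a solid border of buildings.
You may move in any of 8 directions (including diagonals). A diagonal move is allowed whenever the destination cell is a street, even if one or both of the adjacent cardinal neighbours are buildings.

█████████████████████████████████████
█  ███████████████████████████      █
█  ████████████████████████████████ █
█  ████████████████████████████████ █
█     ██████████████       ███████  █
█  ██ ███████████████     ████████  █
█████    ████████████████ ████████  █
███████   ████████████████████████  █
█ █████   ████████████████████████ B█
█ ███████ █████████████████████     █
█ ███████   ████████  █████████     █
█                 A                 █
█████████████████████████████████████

Finding the shortest path from A to B:
Movement: 8-directional
Path length: 17 steps
Directions: right → right → right → right → right → right → right → right → right → right → right → right → right → right → up-right → up-right → up-right

Solution:

█████████████████████████████████████
█  ███████████████████████████      █
█  ████████████████████████████████ █
█  ████████████████████████████████ █
█     ██████████████       ███████  █
█  ██ ███████████████     ████████  █
█████    ████████████████ ████████  █
███████   ████████████████████████  █
█ █████   ████████████████████████ B█
█ ███████ █████████████████████   ↗ █
█ ███████   ████████  █████████  ↗  █
█                 A→→→→→→→→→→→→→↗   █
█████████████████████████████████████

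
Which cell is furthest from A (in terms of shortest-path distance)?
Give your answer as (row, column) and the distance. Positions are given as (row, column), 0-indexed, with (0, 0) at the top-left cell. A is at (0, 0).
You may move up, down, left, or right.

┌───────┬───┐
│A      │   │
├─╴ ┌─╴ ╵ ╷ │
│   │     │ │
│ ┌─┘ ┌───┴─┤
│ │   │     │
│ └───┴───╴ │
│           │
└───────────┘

Computing BFS distances from A to all cells:
Furthest cell: (2, 3)
Distance: 13 steps

Path from A to the furthest cell:

┌───────┬───┐
│A ↓    │   │
├─╴ ┌─╴ ╵ ╷ │
│↓ ↲│     │ │
│ ┌─┘ ┌───┴─┤
│↓│   │B ← ↰│
│ └───┴───╴ │
│↳ → → → → ↑│
└───────────┘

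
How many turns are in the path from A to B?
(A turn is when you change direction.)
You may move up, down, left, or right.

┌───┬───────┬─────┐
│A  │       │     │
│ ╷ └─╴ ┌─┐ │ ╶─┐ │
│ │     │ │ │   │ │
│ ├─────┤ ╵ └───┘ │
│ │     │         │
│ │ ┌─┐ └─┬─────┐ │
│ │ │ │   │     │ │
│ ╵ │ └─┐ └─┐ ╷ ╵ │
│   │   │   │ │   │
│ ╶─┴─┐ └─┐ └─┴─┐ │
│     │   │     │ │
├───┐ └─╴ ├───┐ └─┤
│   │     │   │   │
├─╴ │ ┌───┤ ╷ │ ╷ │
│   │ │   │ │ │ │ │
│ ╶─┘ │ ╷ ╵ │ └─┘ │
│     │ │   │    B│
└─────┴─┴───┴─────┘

Directions: down, down, down, down, right, up, up, right, right, down, right, down, right, down, right, right, down, right, down, down
Number of turns: 12

Solution:

┌───┬───────┬─────┐
│A  │       │     │
│ ╷ └─╴ ┌─┐ │ ╶─┐ │
│↓│     │ │ │   │ │
│ ├─────┤ ╵ └───┘ │
│↓│↱ → ↓│         │
│ │ ┌─┐ └─┬─────┐ │
│↓│↑│ │↳ ↓│     │ │
│ ╵ │ └─┐ └─┐ ╷ ╵ │
│↳ ↑│   │↳ ↓│ │   │
│ ╶─┴─┐ └─┐ └─┴─┐ │
│     │   │↳ → ↓│ │
├───┐ └─╴ ├───┐ └─┤
│   │     │   │↳ ↓│
├─╴ │ ┌───┤ ╷ │ ╷ │
│   │ │   │ │ │ │↓│
│ ╶─┘ │ ╷ ╵ │ └─┘ │
│     │ │   │    B│
└─────┴─┴───┴─────┘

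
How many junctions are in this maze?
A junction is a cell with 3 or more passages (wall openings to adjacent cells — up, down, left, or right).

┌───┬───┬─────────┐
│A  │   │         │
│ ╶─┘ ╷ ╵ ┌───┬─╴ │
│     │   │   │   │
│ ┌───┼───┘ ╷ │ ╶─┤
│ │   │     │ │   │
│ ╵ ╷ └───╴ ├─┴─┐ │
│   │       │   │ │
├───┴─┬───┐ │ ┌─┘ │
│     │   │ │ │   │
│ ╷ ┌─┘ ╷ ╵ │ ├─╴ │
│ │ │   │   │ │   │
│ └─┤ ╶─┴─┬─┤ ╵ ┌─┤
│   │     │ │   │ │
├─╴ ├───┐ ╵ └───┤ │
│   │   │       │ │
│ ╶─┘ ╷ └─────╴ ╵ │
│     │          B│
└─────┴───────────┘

Checking each cell for number of passages:

Junctions found (3+ passages):
  (1, 0): 3 passages
  (2, 5): 3 passages
  (3, 5): 3 passages
  (4, 1): 3 passages
  (4, 8): 3 passages
  (7, 5): 3 passages
  (8, 7): 3 passages
Total junctions: 7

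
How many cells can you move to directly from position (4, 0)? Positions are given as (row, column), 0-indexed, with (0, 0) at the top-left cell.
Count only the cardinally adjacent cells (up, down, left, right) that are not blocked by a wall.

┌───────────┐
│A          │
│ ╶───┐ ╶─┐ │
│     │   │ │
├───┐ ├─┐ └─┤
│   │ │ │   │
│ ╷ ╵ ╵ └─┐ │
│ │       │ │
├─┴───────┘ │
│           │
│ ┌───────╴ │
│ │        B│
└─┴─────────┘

Checking passable neighbors of (4, 0):
Neighbors: (5, 0), (4, 1)
Count: 2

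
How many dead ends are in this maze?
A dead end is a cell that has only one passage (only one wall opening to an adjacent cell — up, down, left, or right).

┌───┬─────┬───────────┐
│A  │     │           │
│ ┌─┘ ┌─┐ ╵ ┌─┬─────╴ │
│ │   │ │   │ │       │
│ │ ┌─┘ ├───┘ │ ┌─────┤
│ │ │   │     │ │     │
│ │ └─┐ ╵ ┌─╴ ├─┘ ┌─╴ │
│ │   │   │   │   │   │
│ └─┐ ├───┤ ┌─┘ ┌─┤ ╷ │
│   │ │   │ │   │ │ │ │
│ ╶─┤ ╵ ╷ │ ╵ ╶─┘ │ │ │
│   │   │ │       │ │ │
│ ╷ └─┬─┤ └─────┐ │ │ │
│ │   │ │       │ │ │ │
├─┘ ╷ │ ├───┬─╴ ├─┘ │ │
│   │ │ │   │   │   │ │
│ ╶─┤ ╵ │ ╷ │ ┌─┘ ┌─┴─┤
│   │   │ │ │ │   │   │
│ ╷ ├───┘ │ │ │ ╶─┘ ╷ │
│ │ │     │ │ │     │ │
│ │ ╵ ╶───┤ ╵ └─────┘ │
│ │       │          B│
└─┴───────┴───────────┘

Checking each cell for number of passages:

Dead ends found at positions:
  (0, 1)
  (1, 3)
  (1, 6)
  (2, 2)
  (2, 7)
  (4, 1)
  (4, 8)
  (6, 0)
  (6, 3)
  (6, 8)
  (7, 10)
  (10, 0)
  (10, 4)
Total dead ends: 13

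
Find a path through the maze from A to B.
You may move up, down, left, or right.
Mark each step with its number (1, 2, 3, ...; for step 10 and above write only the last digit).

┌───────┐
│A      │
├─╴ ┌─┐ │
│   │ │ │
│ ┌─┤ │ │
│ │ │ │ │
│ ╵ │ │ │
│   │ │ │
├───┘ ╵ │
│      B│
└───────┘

Finding the shortest path through the maze:
Path length: 7 steps
Directions: right → right → right → down → down → down → down

Solution:

┌───────┐
│A 1 2 3│
├─╴ ┌─┐ │
│   │ │4│
│ ┌─┤ │ │
│ │ │ │5│
│ ╵ │ │ │
│   │ │6│
├───┘ ╵ │
│      B│
└───────┘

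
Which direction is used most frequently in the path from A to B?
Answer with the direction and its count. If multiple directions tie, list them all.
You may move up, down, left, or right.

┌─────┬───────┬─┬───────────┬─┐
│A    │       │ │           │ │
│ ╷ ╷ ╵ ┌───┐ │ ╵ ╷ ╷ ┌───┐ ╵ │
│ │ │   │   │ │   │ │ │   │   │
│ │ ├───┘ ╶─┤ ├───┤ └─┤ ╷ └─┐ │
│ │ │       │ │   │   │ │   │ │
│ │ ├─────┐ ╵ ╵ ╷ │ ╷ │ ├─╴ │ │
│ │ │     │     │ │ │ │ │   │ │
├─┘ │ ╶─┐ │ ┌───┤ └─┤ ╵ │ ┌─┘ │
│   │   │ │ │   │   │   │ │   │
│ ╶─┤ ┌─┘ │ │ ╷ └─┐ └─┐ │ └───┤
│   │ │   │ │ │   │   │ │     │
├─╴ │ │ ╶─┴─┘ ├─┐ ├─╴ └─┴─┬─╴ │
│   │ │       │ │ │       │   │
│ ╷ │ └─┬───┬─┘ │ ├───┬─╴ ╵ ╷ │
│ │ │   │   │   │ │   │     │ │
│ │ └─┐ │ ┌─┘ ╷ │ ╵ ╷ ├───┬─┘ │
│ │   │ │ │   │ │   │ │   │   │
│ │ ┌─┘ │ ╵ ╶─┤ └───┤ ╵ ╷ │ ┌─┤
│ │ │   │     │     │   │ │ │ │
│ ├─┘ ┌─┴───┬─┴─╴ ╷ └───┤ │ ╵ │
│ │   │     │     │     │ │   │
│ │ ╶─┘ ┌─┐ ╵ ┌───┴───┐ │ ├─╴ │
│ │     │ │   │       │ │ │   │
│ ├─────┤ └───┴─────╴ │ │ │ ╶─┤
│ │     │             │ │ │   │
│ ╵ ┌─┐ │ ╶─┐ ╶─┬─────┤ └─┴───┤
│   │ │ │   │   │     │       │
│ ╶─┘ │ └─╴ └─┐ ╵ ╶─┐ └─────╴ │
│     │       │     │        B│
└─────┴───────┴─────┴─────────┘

Directions: right, down, down, down, down, left, down, right, down, left, down, down, down, down, down, down, down, right, up, right, right, down, down, right, right, up, left, up, right, right, down, right, down, right, up, right, right, down, right, right, right, right
Counts: {'right': 17, 'down': 18, 'left': 3, 'up': 4}
Most common: down (18 times)

Solution:

┌─────┬───────┬─┬───────────┬─┐
│A ↓  │       │ │           │ │
│ ╷ ╷ ╵ ┌───┐ │ ╵ ╷ ╷ ┌───┐ ╵ │
│ │↓│   │   │ │   │ │ │   │   │
│ │ ├───┘ ╶─┤ ├───┤ └─┤ ╷ └─┐ │
│ │↓│       │ │   │   │ │   │ │
│ │ ├─────┐ ╵ ╵ ╷ │ ╷ │ ├─╴ │ │
│ │↓│     │     │ │ │ │ │   │ │
├─┘ │ ╶─┐ │ ┌───┤ └─┤ ╵ │ ┌─┘ │
│↓ ↲│   │ │ │   │   │   │ │   │
│ ╶─┤ ┌─┘ │ │ ╷ └─┐ └─┐ │ └───┤
│↳ ↓│ │   │ │ │   │   │ │     │
├─╴ │ │ ╶─┴─┘ ├─┐ ├─╴ └─┴─┬─╴ │
│↓ ↲│ │       │ │ │       │   │
│ ╷ │ └─┬───┬─┘ │ ├───┬─╴ ╵ ╷ │
│↓│ │   │   │   │ │   │     │ │
│ │ └─┐ │ ┌─┘ ╷ │ ╵ ╷ ├───┬─┘ │
│↓│   │ │ │   │ │   │ │   │   │
│ │ ┌─┘ │ ╵ ╶─┤ └───┤ ╵ ╷ │ ┌─┤
│↓│ │   │     │     │   │ │ │ │
│ ├─┘ ┌─┴───┬─┴─╴ ╷ └───┤ │ ╵ │
│↓│   │     │     │     │ │   │
│ │ ╶─┘ ┌─┐ ╵ ┌───┴───┐ │ ├─╴ │
│↓│     │ │   │       │ │ │   │
│ ├─────┤ └───┴─────╴ │ │ │ ╶─┤
│↓│↱ → ↓│↱ → ↓        │ │ │   │
│ ╵ ┌─┐ │ ╶─┐ ╶─┬─────┤ └─┴───┤
│↳ ↑│ │↓│↑ ↰│↳ ↓│↱ → ↓│       │
│ ╶─┘ │ └─╴ └─┐ ╵ ╶─┐ └─────╴ │
│     │↳ → ↑  │↳ ↑  │↳ → → → B│
└─────┴───────┴─────┴─────────┘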